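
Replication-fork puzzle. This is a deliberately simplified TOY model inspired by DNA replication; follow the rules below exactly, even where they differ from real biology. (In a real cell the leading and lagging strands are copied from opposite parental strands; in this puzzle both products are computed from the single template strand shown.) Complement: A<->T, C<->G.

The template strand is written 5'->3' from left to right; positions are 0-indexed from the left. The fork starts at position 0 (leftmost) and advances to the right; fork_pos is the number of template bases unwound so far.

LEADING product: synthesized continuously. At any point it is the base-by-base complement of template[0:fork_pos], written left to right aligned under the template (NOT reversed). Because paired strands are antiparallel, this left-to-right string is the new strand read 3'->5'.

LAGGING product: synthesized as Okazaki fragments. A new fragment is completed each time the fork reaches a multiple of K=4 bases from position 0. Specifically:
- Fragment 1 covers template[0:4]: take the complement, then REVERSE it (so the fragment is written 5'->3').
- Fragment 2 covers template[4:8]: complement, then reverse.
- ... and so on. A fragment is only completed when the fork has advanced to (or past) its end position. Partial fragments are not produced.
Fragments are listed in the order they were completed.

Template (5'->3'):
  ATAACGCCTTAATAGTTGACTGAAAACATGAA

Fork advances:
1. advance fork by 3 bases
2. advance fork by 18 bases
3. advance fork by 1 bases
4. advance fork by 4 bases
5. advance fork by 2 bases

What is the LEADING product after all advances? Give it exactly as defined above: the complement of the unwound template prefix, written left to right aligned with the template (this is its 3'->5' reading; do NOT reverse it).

Step 1: advance 3 -> fork_pos = 0 + 3 = 3.
Step 2: advance 18 -> fork_pos = 3 + 18 = 21.
Step 3: advance 1 -> fork_pos = 21 + 1 = 22.
Step 4: advance 4 -> fork_pos = 22 + 4 = 26.
Step 5: advance 2 -> fork_pos = 26 + 2 = 28.
Unwound prefix: template[0:28] = ATAACGCCTTAATAGTTGACTGAAAACA
Complement it base by base (A<->T, C<->G), keeping left-to-right order:
  [0:5] ATAAC -> TATTG
  [5:10] GCCTT -> CGGAA
  [10:15] AATAG -> TTATC
  [15:20] TTGAC -> AACTG
  [20:25] TGAAA -> ACTTT
  [25:28] ACA -> TGT
Concatenate: TATTGCGGAATTATCAACTGACTTTTGT (length 28; written aligned with the template, i.e. 3'->5').

Answer: TATTGCGGAATTATCAACTGACTTTTGT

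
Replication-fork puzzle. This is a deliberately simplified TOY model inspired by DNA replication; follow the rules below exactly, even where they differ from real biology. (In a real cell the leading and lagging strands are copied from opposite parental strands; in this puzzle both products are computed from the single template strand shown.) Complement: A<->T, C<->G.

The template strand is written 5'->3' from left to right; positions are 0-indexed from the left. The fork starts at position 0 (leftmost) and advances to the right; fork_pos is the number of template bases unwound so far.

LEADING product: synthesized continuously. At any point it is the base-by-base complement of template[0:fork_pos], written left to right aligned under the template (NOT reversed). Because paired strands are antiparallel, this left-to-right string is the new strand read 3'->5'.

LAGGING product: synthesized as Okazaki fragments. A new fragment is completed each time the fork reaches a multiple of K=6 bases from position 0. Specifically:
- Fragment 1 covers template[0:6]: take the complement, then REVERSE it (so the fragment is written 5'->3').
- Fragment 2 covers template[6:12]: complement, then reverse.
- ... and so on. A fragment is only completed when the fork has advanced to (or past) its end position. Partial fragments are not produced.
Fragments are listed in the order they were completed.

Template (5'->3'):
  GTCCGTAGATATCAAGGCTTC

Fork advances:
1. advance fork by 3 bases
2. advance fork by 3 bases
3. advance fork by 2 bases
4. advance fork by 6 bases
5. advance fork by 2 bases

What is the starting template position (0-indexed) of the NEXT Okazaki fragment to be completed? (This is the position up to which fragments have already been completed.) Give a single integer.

Answer: 12

Derivation:
Step 1: advance 3 -> fork_pos = 0 + 3 = 3. Next multiple of 6 is 6 (not reached); still 0 fragment(s).
Step 2: advance 3 -> fork_pos = 3 + 3 = 6. Reached multiple(s) of 6: 6 -> fragment 1 completed (1 total).
Step 3: advance 2 -> fork_pos = 6 + 2 = 8. Next multiple of 6 is 12 (not reached); still 1 fragment(s).
Step 4: advance 6 -> fork_pos = 8 + 6 = 14. Reached multiple(s) of 6: 12 -> fragment 2 completed (2 total).
Step 5: advance 2 -> fork_pos = 14 + 2 = 16. Next multiple of 6 is 18 (not reached); still 2 fragment(s).
2 fragment(s) completed, covering template[0:12] (2 x 6 = 12). The next fragment, fragment 3, covers template[12:18], so it starts at position 12.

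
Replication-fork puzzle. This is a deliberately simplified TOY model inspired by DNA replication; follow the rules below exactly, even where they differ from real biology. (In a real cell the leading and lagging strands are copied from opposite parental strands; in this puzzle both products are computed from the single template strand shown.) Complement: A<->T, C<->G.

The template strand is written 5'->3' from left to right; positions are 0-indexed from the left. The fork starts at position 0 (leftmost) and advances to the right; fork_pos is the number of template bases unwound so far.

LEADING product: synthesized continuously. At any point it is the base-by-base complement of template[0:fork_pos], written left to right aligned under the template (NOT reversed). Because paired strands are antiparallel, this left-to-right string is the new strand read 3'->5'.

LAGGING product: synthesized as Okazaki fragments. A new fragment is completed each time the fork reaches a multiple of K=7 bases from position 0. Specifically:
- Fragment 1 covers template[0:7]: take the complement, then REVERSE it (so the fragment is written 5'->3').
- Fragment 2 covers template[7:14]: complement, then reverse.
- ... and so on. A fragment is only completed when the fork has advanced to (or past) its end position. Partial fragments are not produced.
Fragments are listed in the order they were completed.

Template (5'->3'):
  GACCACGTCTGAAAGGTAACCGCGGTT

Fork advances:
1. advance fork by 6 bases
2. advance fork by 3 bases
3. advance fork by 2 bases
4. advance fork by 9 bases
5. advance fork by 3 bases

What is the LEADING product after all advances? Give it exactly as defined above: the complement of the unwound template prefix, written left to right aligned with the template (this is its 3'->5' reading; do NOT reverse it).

Answer: CTGGTGCAGACTTTCCATTGGCG

Derivation:
Step 1: advance 6 -> fork_pos = 0 + 6 = 6.
Step 2: advance 3 -> fork_pos = 6 + 3 = 9.
Step 3: advance 2 -> fork_pos = 9 + 2 = 11.
Step 4: advance 9 -> fork_pos = 11 + 9 = 20.
Step 5: advance 3 -> fork_pos = 20 + 3 = 23.
Unwound prefix: template[0:23] = GACCACGTCTGAAAGGTAACCGC
Complement it base by base (A<->T, C<->G), keeping left-to-right order:
  [0:5] GACCA -> CTGGT
  [5:10] CGTCT -> GCAGA
  [10:15] GAAAG -> CTTTC
  [15:20] GTAAC -> CATTG
  [20:23] CGC -> GCG
Concatenate: CTGGTGCAGACTTTCCATTGGCG (length 23; written aligned with the template, i.e. 3'->5').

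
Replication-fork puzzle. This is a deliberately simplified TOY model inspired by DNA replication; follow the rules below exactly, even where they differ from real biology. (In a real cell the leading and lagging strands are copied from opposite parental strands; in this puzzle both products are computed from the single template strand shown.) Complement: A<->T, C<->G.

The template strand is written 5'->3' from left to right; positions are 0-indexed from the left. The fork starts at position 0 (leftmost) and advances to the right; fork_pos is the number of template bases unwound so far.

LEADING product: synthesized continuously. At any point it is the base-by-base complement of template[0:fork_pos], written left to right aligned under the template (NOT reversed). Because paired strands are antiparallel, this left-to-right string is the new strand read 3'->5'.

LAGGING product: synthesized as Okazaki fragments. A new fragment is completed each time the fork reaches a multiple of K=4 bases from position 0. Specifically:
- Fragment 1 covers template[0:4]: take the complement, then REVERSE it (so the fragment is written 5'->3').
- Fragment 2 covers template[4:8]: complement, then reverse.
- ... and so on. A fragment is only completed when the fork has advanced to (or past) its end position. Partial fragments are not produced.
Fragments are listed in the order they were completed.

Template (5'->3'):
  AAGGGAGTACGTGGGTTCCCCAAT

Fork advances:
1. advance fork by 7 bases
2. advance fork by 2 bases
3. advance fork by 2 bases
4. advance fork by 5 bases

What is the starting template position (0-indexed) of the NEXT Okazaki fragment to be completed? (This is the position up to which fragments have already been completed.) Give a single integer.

Step 1: advance 7 -> fork_pos = 0 + 7 = 7. Reached multiple(s) of 4: 4 -> fragment 1 completed (1 total).
Step 2: advance 2 -> fork_pos = 7 + 2 = 9. Reached multiple(s) of 4: 8 -> fragment 2 completed (2 total).
Step 3: advance 2 -> fork_pos = 9 + 2 = 11. Next multiple of 4 is 12 (not reached); still 2 fragment(s).
Step 4: advance 5 -> fork_pos = 11 + 5 = 16. Reached multiple(s) of 4: 12, 16 -> fragments 3-4 completed (4 total).
4 fragment(s) completed, covering template[0:16] (4 x 4 = 16). The next fragment, fragment 5, covers template[16:20], so it starts at position 16.

Answer: 16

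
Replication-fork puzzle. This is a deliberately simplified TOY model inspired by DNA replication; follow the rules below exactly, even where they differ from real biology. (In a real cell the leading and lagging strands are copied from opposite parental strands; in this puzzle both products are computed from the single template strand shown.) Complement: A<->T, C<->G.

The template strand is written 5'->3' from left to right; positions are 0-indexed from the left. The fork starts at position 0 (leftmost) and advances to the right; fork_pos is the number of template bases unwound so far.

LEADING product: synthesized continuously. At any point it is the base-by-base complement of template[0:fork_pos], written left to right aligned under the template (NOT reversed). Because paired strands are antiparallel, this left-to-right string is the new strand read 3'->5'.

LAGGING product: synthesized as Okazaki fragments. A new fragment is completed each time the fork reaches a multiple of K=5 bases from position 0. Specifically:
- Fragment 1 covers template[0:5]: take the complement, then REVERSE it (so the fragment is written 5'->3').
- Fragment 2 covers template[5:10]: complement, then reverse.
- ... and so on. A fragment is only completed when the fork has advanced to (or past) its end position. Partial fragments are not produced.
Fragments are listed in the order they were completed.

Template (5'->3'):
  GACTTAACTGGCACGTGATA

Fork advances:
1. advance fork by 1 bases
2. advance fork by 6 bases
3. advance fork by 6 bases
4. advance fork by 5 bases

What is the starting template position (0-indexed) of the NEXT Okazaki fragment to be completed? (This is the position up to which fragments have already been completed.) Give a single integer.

Answer: 15

Derivation:
Step 1: advance 1 -> fork_pos = 0 + 1 = 1. Next multiple of 5 is 5 (not reached); still 0 fragment(s).
Step 2: advance 6 -> fork_pos = 1 + 6 = 7. Reached multiple(s) of 5: 5 -> fragment 1 completed (1 total).
Step 3: advance 6 -> fork_pos = 7 + 6 = 13. Reached multiple(s) of 5: 10 -> fragment 2 completed (2 total).
Step 4: advance 5 -> fork_pos = 13 + 5 = 18. Reached multiple(s) of 5: 15 -> fragment 3 completed (3 total).
3 fragment(s) completed, covering template[0:15] (3 x 5 = 15). The next fragment, fragment 4, covers template[15:20], so it starts at position 15.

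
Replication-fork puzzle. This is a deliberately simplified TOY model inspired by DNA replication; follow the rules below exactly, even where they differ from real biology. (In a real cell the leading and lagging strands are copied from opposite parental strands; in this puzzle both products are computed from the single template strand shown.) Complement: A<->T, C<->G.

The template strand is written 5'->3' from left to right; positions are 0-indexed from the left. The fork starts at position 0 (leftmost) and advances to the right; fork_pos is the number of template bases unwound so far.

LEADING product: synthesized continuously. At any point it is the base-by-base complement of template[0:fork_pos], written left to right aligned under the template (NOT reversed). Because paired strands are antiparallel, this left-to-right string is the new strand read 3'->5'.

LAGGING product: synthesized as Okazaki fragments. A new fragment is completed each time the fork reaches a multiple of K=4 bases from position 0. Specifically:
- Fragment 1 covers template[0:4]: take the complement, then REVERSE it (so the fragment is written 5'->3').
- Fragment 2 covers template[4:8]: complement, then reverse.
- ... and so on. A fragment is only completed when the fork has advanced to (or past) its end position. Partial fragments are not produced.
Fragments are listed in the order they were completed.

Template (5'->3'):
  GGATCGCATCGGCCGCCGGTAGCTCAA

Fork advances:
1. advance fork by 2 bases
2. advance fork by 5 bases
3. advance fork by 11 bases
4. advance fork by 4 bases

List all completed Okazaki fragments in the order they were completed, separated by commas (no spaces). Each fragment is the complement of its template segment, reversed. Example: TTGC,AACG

Answer: ATCC,TGCG,CCGA,GCGG,ACCG

Derivation:
Step 1: advance 2 -> fork_pos = 0 + 2 = 2. Next multiple of 4 is 4 (not reached); still 0 fragment(s).
Step 2: advance 5 -> fork_pos = 2 + 5 = 7. Reached multiple(s) of 4: 4 -> fragment 1 completed (1 total).
Step 3: advance 11 -> fork_pos = 7 + 11 = 18. Reached multiple(s) of 4: 8, 12, 16 -> fragments 2-4 completed (4 total).
Step 4: advance 4 -> fork_pos = 18 + 4 = 22. Reached multiple(s) of 4: 20 -> fragment 5 completed (5 total).
Final fork_pos = 22, so 5 fragment(s) are complete. Build each: template segment -> complement -> reverse.
Fragment 1: template[0:4] = GGAT -> complement CCTA -> reversed ATCC
Fragment 2: template[4:8] = CGCA -> complement GCGT -> reversed TGCG
Fragment 3: template[8:12] = TCGG -> complement AGCC -> reversed CCGA
Fragment 4: template[12:16] = CCGC -> complement GGCG -> reversed GCGG
Fragment 5: template[16:20] = CGGT -> complement GCCA -> reversed ACCG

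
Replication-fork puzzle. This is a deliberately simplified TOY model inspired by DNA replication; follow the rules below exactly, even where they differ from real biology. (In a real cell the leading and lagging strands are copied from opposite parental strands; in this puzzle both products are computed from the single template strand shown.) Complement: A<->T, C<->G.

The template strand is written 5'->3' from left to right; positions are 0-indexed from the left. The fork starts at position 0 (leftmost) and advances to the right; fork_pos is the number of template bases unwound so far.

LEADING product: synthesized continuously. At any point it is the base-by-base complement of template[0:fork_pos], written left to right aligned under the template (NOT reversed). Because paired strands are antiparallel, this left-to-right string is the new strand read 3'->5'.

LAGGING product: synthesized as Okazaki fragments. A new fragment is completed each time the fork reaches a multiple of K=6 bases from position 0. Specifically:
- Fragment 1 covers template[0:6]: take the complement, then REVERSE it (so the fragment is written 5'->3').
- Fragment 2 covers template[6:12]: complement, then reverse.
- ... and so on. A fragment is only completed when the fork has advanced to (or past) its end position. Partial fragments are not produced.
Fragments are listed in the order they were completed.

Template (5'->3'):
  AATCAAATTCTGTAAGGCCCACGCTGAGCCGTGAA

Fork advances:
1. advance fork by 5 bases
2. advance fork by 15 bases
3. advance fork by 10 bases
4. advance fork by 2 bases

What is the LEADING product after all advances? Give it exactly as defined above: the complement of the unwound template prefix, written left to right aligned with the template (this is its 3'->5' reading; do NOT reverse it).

Answer: TTAGTTTAAGACATTCCGGGTGCGACTCGGCA

Derivation:
Step 1: advance 5 -> fork_pos = 0 + 5 = 5.
Step 2: advance 15 -> fork_pos = 5 + 15 = 20.
Step 3: advance 10 -> fork_pos = 20 + 10 = 30.
Step 4: advance 2 -> fork_pos = 30 + 2 = 32.
Unwound prefix: template[0:32] = AATCAAATTCTGTAAGGCCCACGCTGAGCCGT
Complement it base by base (A<->T, C<->G), keeping left-to-right order:
  [0:5] AATCA -> TTAGT
  [5:10] AATTC -> TTAAG
  [10:15] TGTAA -> ACATT
  [15:20] GGCCC -> CCGGG
  [20:25] ACGCT -> TGCGA
  [25:30] GAGCC -> CTCGG
  [30:32] GT -> CA
Concatenate: TTAGTTTAAGACATTCCGGGTGCGACTCGGCA (length 32; written aligned with the template, i.e. 3'->5').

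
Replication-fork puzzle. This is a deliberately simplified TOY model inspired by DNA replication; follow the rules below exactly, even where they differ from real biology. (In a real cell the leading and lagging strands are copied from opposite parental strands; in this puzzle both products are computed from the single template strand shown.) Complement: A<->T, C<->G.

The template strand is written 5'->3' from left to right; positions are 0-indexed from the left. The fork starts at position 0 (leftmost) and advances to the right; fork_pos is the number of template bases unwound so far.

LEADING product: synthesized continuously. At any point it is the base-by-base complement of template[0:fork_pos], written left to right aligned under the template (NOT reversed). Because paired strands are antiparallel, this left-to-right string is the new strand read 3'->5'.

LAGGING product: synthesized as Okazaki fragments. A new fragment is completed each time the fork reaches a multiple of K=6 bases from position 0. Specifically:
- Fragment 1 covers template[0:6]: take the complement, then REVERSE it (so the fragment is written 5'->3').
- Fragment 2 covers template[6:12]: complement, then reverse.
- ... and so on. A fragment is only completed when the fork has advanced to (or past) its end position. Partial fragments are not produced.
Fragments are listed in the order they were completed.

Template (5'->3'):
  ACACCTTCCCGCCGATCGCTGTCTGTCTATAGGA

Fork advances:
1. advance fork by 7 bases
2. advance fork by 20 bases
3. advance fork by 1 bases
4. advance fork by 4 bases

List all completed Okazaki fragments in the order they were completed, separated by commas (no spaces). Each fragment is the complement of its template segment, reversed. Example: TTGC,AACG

Answer: AGGTGT,GCGGGA,CGATCG,AGACAG,ATAGAC

Derivation:
Step 1: advance 7 -> fork_pos = 0 + 7 = 7. Reached multiple(s) of 6: 6 -> fragment 1 completed (1 total).
Step 2: advance 20 -> fork_pos = 7 + 20 = 27. Reached multiple(s) of 6: 12, 18, 24 -> fragments 2-4 completed (4 total).
Step 3: advance 1 -> fork_pos = 27 + 1 = 28. Next multiple of 6 is 30 (not reached); still 4 fragment(s).
Step 4: advance 4 -> fork_pos = 28 + 4 = 32. Reached multiple(s) of 6: 30 -> fragment 5 completed (5 total).
Final fork_pos = 32, so 5 fragment(s) are complete. Build each: template segment -> complement -> reverse.
Fragment 1: template[0:6] = ACACCT -> complement TGTGGA -> reversed AGGTGT
Fragment 2: template[6:12] = TCCCGC -> complement AGGGCG -> reversed GCGGGA
Fragment 3: template[12:18] = CGATCG -> complement GCTAGC -> reversed CGATCG
Fragment 4: template[18:24] = CTGTCT -> complement GACAGA -> reversed AGACAG
Fragment 5: template[24:30] = GTCTAT -> complement CAGATA -> reversed ATAGAC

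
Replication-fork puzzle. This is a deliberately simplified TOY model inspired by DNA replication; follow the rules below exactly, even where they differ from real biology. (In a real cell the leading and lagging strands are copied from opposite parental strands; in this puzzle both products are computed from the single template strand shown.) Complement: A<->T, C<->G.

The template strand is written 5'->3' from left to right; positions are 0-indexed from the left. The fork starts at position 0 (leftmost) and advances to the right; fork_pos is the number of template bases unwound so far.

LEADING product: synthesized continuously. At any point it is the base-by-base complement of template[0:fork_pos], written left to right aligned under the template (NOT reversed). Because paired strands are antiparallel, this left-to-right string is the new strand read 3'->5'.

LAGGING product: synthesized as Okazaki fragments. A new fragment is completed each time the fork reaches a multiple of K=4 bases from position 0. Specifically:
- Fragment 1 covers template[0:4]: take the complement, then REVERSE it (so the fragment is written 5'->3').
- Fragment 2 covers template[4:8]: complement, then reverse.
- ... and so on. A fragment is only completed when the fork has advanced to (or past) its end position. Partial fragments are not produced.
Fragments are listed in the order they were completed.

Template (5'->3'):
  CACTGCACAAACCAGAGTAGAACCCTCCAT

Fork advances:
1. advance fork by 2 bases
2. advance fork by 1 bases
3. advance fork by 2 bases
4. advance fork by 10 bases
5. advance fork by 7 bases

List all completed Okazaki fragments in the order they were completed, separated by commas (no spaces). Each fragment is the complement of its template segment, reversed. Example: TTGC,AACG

Step 1: advance 2 -> fork_pos = 0 + 2 = 2. Next multiple of 4 is 4 (not reached); still 0 fragment(s).
Step 2: advance 1 -> fork_pos = 2 + 1 = 3. Next multiple of 4 is 4 (not reached); still 0 fragment(s).
Step 3: advance 2 -> fork_pos = 3 + 2 = 5. Reached multiple(s) of 4: 4 -> fragment 1 completed (1 total).
Step 4: advance 10 -> fork_pos = 5 + 10 = 15. Reached multiple(s) of 4: 8, 12 -> fragments 2-3 completed (3 total).
Step 5: advance 7 -> fork_pos = 15 + 7 = 22. Reached multiple(s) of 4: 16, 20 -> fragments 4-5 completed (5 total).
Final fork_pos = 22, so 5 fragment(s) are complete. Build each: template segment -> complement -> reverse.
Fragment 1: template[0:4] = CACT -> complement GTGA -> reversed AGTG
Fragment 2: template[4:8] = GCAC -> complement CGTG -> reversed GTGC
Fragment 3: template[8:12] = AAAC -> complement TTTG -> reversed GTTT
Fragment 4: template[12:16] = CAGA -> complement GTCT -> reversed TCTG
Fragment 5: template[16:20] = GTAG -> complement CATC -> reversed CTAC

Answer: AGTG,GTGC,GTTT,TCTG,CTAC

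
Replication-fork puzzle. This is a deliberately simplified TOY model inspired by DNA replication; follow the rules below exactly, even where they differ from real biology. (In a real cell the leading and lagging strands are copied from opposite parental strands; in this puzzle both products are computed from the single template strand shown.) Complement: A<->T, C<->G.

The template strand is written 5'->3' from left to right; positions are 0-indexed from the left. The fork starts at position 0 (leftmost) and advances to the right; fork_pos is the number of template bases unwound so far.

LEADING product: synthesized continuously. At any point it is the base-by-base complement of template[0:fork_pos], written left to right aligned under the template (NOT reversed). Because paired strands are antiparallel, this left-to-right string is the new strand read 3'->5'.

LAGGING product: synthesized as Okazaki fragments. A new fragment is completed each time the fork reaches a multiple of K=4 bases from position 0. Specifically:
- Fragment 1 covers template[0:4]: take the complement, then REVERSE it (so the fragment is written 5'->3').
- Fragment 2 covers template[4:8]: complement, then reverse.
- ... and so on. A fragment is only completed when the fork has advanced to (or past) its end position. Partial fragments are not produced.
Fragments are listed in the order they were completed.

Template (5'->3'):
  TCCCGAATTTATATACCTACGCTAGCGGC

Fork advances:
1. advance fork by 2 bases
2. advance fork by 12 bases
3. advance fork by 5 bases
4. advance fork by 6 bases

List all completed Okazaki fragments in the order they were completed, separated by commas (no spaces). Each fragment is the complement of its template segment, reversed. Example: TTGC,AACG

Answer: GGGA,ATTC,ATAA,GTAT,GTAG,TAGC

Derivation:
Step 1: advance 2 -> fork_pos = 0 + 2 = 2. Next multiple of 4 is 4 (not reached); still 0 fragment(s).
Step 2: advance 12 -> fork_pos = 2 + 12 = 14. Reached multiple(s) of 4: 4, 8, 12 -> fragments 1-3 completed (3 total).
Step 3: advance 5 -> fork_pos = 14 + 5 = 19. Reached multiple(s) of 4: 16 -> fragment 4 completed (4 total).
Step 4: advance 6 -> fork_pos = 19 + 6 = 25. Reached multiple(s) of 4: 20, 24 -> fragments 5-6 completed (6 total).
Final fork_pos = 25, so 6 fragment(s) are complete. Build each: template segment -> complement -> reverse.
Fragment 1: template[0:4] = TCCC -> complement AGGG -> reversed GGGA
Fragment 2: template[4:8] = GAAT -> complement CTTA -> reversed ATTC
Fragment 3: template[8:12] = TTAT -> complement AATA -> reversed ATAA
Fragment 4: template[12:16] = ATAC -> complement TATG -> reversed GTAT
Fragment 5: template[16:20] = CTAC -> complement GATG -> reversed GTAG
Fragment 6: template[20:24] = GCTA -> complement CGAT -> reversed TAGC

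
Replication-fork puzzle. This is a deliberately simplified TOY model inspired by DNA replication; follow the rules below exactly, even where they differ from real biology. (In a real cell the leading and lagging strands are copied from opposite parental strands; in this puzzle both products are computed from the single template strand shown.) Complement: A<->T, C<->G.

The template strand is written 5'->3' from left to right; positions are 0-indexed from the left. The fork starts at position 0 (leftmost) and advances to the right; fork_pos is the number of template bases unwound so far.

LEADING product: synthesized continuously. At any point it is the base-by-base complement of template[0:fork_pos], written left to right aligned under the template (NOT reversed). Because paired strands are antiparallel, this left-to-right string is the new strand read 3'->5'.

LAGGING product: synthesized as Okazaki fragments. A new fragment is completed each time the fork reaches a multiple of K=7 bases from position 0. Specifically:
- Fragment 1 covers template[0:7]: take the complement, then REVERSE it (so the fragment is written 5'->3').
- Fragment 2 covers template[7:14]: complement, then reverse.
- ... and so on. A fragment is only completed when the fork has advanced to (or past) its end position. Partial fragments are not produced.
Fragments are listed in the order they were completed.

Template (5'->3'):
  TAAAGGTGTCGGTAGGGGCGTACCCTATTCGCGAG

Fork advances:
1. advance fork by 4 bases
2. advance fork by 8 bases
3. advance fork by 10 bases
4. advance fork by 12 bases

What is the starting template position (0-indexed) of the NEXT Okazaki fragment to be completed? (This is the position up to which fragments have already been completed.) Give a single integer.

Step 1: advance 4 -> fork_pos = 0 + 4 = 4. Next multiple of 7 is 7 (not reached); still 0 fragment(s).
Step 2: advance 8 -> fork_pos = 4 + 8 = 12. Reached multiple(s) of 7: 7 -> fragment 1 completed (1 total).
Step 3: advance 10 -> fork_pos = 12 + 10 = 22. Reached multiple(s) of 7: 14, 21 -> fragments 2-3 completed (3 total).
Step 4: advance 12 -> fork_pos = 22 + 12 = 34. Reached multiple(s) of 7: 28 -> fragment 4 completed (4 total).
4 fragment(s) completed, covering template[0:28] (4 x 7 = 28). The next fragment, fragment 5, covers template[28:35], so it starts at position 28.

Answer: 28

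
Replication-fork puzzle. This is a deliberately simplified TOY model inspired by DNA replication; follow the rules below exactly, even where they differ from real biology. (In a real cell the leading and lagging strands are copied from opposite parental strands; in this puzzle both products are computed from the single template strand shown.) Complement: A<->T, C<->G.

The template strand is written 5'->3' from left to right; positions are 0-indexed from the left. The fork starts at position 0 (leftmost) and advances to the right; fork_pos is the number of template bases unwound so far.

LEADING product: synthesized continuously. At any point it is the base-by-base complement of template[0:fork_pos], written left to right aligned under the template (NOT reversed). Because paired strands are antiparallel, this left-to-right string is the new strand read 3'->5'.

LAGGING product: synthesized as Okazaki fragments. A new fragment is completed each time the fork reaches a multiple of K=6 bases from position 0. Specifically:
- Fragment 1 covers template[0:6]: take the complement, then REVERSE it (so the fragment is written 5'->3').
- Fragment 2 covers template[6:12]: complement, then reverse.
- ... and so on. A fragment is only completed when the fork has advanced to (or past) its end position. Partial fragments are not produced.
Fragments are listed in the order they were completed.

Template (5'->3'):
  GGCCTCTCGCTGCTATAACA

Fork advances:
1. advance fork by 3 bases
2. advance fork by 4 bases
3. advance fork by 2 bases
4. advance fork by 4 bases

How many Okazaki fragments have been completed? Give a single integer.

Answer: 2

Derivation:
Step 1: advance 3 -> fork_pos = 0 + 3 = 3. Next multiple of 6 is 6 (not reached); still 0 fragment(s).
Step 2: advance 4 -> fork_pos = 3 + 4 = 7. Reached multiple(s) of 6: 6 -> fragment 1 completed (1 total).
Step 3: advance 2 -> fork_pos = 7 + 2 = 9. Next multiple of 6 is 12 (not reached); still 1 fragment(s).
Step 4: advance 4 -> fork_pos = 9 + 4 = 13. Reached multiple(s) of 6: 12 -> fragment 2 completed (2 total).
Check: final fork_pos = 13; the multiples of 6 that are <= 13 are 6..12 -> 13 // 6 = 2 completed fragment(s).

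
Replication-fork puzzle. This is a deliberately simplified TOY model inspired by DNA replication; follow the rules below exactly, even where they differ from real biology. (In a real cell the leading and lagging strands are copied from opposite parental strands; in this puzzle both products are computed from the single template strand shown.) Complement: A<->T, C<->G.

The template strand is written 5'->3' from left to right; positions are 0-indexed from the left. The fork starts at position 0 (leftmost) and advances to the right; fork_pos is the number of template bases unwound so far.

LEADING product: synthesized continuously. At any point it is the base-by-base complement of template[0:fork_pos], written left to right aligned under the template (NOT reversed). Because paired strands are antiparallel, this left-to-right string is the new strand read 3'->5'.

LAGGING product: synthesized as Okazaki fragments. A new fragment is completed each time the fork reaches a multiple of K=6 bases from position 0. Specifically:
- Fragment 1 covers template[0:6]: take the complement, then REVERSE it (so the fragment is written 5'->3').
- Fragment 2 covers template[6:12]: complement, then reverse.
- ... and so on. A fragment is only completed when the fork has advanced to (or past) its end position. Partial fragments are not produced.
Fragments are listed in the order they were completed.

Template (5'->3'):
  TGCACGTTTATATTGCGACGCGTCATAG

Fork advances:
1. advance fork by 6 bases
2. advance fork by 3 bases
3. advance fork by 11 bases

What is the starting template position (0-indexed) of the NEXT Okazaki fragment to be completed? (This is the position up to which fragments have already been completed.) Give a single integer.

Step 1: advance 6 -> fork_pos = 0 + 6 = 6. Reached multiple(s) of 6: 6 -> fragment 1 completed (1 total).
Step 2: advance 3 -> fork_pos = 6 + 3 = 9. Next multiple of 6 is 12 (not reached); still 1 fragment(s).
Step 3: advance 11 -> fork_pos = 9 + 11 = 20. Reached multiple(s) of 6: 12, 18 -> fragments 2-3 completed (3 total).
3 fragment(s) completed, covering template[0:18] (3 x 6 = 18). The next fragment, fragment 4, covers template[18:24], so it starts at position 18.

Answer: 18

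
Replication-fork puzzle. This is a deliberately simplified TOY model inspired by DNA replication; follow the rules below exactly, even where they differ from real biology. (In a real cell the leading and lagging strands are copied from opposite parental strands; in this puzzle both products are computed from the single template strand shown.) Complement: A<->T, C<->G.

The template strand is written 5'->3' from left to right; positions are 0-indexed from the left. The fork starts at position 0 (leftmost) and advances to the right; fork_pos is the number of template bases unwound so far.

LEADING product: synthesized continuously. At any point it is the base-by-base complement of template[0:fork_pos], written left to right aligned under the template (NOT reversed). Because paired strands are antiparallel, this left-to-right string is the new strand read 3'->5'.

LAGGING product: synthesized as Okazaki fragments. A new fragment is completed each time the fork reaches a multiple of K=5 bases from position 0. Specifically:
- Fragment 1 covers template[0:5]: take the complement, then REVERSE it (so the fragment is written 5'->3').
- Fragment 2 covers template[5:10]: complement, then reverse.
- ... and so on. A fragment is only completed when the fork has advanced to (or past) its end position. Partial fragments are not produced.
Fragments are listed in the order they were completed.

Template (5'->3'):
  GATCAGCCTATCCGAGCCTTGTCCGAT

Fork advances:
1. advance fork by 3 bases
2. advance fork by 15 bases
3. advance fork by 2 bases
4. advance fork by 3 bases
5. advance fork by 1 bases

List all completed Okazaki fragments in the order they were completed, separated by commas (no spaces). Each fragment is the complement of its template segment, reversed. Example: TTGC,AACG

Answer: TGATC,TAGGC,TCGGA,AAGGC

Derivation:
Step 1: advance 3 -> fork_pos = 0 + 3 = 3. Next multiple of 5 is 5 (not reached); still 0 fragment(s).
Step 2: advance 15 -> fork_pos = 3 + 15 = 18. Reached multiple(s) of 5: 5, 10, 15 -> fragments 1-3 completed (3 total).
Step 3: advance 2 -> fork_pos = 18 + 2 = 20. Reached multiple(s) of 5: 20 -> fragment 4 completed (4 total).
Step 4: advance 3 -> fork_pos = 20 + 3 = 23. Next multiple of 5 is 25 (not reached); still 4 fragment(s).
Step 5: advance 1 -> fork_pos = 23 + 1 = 24. Next multiple of 5 is 25 (not reached); still 4 fragment(s).
Final fork_pos = 24, so 4 fragment(s) are complete. Build each: template segment -> complement -> reverse.
Fragment 1: template[0:5] = GATCA -> complement CTAGT -> reversed TGATC
Fragment 2: template[5:10] = GCCTA -> complement CGGAT -> reversed TAGGC
Fragment 3: template[10:15] = TCCGA -> complement AGGCT -> reversed TCGGA
Fragment 4: template[15:20] = GCCTT -> complement CGGAA -> reversed AAGGC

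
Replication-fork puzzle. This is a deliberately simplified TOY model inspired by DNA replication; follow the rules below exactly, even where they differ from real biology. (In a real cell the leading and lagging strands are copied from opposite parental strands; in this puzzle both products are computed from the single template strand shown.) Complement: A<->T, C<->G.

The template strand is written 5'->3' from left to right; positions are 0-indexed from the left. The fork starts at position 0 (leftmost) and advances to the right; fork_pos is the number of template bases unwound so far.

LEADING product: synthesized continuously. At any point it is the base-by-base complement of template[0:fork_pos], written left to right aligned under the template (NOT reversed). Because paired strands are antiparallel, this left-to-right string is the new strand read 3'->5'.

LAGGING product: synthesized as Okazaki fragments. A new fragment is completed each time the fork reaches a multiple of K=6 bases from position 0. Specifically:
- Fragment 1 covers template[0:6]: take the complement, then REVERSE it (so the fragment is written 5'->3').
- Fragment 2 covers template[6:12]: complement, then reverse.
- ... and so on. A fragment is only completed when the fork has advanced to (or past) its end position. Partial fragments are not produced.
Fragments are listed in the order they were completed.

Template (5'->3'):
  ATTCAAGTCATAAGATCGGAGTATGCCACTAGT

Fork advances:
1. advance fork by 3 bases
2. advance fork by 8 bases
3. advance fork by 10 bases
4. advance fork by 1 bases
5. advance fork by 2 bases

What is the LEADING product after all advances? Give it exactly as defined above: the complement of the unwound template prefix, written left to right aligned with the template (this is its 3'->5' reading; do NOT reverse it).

Answer: TAAGTTCAGTATTCTAGCCTCATA

Derivation:
Step 1: advance 3 -> fork_pos = 0 + 3 = 3.
Step 2: advance 8 -> fork_pos = 3 + 8 = 11.
Step 3: advance 10 -> fork_pos = 11 + 10 = 21.
Step 4: advance 1 -> fork_pos = 21 + 1 = 22.
Step 5: advance 2 -> fork_pos = 22 + 2 = 24.
Unwound prefix: template[0:24] = ATTCAAGTCATAAGATCGGAGTAT
Complement it base by base (A<->T, C<->G), keeping left-to-right order:
  [0:5] ATTCA -> TAAGT
  [5:10] AGTCA -> TCAGT
  [10:15] TAAGA -> ATTCT
  [15:20] TCGGA -> AGCCT
  [20:24] GTAT -> CATA
Concatenate: TAAGTTCAGTATTCTAGCCTCATA (length 24; written aligned with the template, i.e. 3'->5').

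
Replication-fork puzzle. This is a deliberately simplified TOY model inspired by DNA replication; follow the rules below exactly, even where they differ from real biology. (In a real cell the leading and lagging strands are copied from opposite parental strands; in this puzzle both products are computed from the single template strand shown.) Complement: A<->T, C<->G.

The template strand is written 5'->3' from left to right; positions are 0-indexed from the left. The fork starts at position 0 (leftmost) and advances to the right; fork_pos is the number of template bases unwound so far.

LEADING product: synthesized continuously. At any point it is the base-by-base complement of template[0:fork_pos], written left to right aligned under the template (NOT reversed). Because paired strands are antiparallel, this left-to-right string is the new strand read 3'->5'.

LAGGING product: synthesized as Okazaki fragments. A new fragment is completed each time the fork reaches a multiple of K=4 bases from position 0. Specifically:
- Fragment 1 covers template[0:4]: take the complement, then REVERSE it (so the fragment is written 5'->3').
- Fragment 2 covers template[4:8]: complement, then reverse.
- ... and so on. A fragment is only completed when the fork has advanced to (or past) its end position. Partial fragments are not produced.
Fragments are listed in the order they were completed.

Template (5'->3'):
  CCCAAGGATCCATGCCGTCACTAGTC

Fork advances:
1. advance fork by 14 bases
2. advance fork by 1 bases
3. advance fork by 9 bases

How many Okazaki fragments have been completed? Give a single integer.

Step 1: advance 14 -> fork_pos = 0 + 14 = 14. Reached multiple(s) of 4: 4, 8, 12 -> fragments 1-3 completed (3 total).
Step 2: advance 1 -> fork_pos = 14 + 1 = 15. Next multiple of 4 is 16 (not reached); still 3 fragment(s).
Step 3: advance 9 -> fork_pos = 15 + 9 = 24. Reached multiple(s) of 4: 16, 20, 24 -> fragments 4-6 completed (6 total).
Check: final fork_pos = 24; the multiples of 4 that are <= 24 are 4..24 -> 24 // 4 = 6 completed fragment(s).

Answer: 6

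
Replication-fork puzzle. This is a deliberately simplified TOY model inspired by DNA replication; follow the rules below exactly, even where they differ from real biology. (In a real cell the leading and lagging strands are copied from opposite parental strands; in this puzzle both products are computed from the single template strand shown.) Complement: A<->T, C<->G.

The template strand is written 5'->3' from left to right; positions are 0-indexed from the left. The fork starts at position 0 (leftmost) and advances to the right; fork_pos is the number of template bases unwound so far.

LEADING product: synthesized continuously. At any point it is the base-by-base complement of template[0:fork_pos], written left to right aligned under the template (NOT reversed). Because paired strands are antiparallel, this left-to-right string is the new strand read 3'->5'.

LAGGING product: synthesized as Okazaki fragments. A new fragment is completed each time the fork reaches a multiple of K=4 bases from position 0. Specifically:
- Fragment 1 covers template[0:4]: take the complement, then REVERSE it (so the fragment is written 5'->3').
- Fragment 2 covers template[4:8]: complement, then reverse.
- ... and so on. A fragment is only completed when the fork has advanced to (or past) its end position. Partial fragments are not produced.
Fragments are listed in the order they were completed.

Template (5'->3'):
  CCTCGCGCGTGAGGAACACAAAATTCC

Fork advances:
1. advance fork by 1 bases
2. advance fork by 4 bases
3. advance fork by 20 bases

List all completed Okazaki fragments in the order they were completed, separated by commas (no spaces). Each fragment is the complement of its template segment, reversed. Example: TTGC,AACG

Answer: GAGG,GCGC,TCAC,TTCC,TGTG,ATTT

Derivation:
Step 1: advance 1 -> fork_pos = 0 + 1 = 1. Next multiple of 4 is 4 (not reached); still 0 fragment(s).
Step 2: advance 4 -> fork_pos = 1 + 4 = 5. Reached multiple(s) of 4: 4 -> fragment 1 completed (1 total).
Step 3: advance 20 -> fork_pos = 5 + 20 = 25. Reached multiple(s) of 4: 8, 12, 16, 20, 24 -> fragments 2-6 completed (6 total).
Final fork_pos = 25, so 6 fragment(s) are complete. Build each: template segment -> complement -> reverse.
Fragment 1: template[0:4] = CCTC -> complement GGAG -> reversed GAGG
Fragment 2: template[4:8] = GCGC -> complement CGCG -> reversed GCGC
Fragment 3: template[8:12] = GTGA -> complement CACT -> reversed TCAC
Fragment 4: template[12:16] = GGAA -> complement CCTT -> reversed TTCC
Fragment 5: template[16:20] = CACA -> complement GTGT -> reversed TGTG
Fragment 6: template[20:24] = AAAT -> complement TTTA -> reversed ATTT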